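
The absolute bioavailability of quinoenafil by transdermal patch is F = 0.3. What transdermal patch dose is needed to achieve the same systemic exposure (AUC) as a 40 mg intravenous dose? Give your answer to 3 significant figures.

D_transdermal = 133 mg

For equal systemic exposure: F × D_ev = D_iv
D_ev = D_iv / F = 40 / 0.3 = 133.333 mg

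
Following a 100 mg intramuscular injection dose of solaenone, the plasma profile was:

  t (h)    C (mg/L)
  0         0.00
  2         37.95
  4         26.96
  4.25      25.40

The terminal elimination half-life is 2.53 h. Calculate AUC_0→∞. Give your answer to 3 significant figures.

AUC = 202 mg/L·h

Trapezoidal AUC_0→4.25:
  [0→2]: (0.00+37.95)/2 × 2 = 37.95
  [2→4]: (37.95+26.96)/2 × 2 = 64.91
  [4→4.25]: (26.96+25.40)/2 × 0.25 = 6.545
  Sum = 109.405 mg/L·h
k_e = ln2 / t½ = 0.693147 / 2.53 = 0.2740 h^-1
Extrapolated tail: C_last / k_e = 25.40 / 0.274 = 92.701
AUC_0→∞ = 109.405 + 92.701 = 202.106 mg/L·h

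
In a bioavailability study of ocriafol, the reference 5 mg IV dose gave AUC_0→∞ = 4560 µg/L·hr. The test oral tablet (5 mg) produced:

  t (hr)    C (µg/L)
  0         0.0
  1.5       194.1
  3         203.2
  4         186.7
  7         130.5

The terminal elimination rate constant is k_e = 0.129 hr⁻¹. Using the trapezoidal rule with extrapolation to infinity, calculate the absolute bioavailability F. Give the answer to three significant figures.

F = 0.466

Trapezoidal AUC_0→7 (oral tablet):
  [0→1.5]: (0.0+194.1)/2 × 1.5 = 145.575
  [1.5→3]: (194.1+203.2)/2 × 1.5 = 297.975
  [3→4]: (203.2+186.7)/2 × 1 = 194.95
  [4→7]: (186.7+130.5)/2 × 3 = 475.8
  Sum = 1114.3 µg/L·hr
Tail: C_last/k_e = 130.5/0.129 = 1011.628
AUC_0→∞ (oral tablet) = 1114.3 + 1011.628 = 2125.928 µg/L·hr
F = (AUC_ev/D_ev)/(AUC_iv/D_iv) = (2125.928/5)/(4560/5) = 425.1856/912 = 0.4662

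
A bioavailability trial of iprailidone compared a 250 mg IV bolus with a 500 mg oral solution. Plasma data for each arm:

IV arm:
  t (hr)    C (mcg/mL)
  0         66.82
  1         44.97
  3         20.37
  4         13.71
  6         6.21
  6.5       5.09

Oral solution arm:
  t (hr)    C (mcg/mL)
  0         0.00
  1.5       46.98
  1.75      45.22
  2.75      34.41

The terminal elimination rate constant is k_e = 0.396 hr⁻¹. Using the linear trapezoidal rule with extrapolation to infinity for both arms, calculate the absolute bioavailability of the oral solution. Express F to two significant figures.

F = 0.50

Trapezoidal AUC_0→6.5 (IV):
  [0→1]: (66.82+44.97)/2 × 1 = 55.895
  [1→3]: (44.97+20.37)/2 × 2 = 65.34
  [3→4]: (20.37+13.71)/2 × 1 = 17.04
  [4→6]: (13.71+6.21)/2 × 2 = 19.92
  [6→6.5]: (6.21+5.09)/2 × 0.5 = 2.825
  Sum = 161.02 mcg/mL·hr
IV tail: 5.09/0.396 = 12.854; AUC_iv,0→∞ = 161.02 + 12.854 = 173.874 mcg/mL·hr
Trapezoidal AUC_0→2.75 (oral solution):
  [0→1.5]: (0.00+46.98)/2 × 1.5 = 35.235
  [1.5→1.75]: (46.98+45.22)/2 × 0.25 = 11.525
  [1.75→2.75]: (45.22+34.41)/2 × 1 = 39.815
  Sum = 86.575 mcg/mL·hr
oral solution tail: 34.41/0.396 = 86.894; AUC_ev,0→∞ = 86.575 + 86.894 = 173.469 mcg/mL·hr
F = (AUC_ev/D_ev)/(AUC_iv/D_iv) = (173.469/500)/(173.874/250) = 0.346938/0.695496 = 0.4988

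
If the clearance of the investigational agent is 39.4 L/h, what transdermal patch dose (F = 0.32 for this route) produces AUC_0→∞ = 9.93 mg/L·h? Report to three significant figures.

Dose = 1220 mg

Dose = CL × AUC_0→∞ / F
     = 39.4 × 9.93 / 0.32 = 1222.63 mg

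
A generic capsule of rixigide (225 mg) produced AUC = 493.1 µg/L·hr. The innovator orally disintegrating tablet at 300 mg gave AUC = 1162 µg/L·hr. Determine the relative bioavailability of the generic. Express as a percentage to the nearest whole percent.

F_rel = (AUC_test/D_test) / (AUC_ref/D_ref)
      = (493.1/225) / (1162/300)
      = 2.19156 / 3.87333 = 0.5658 = 56.58%

F_rel = 57%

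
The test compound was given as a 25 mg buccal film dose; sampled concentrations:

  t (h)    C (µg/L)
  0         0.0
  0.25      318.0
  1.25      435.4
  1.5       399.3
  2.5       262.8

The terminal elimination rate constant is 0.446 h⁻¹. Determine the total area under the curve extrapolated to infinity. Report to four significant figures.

AUC = 1441 µg/L·h

Trapezoidal AUC_0→2.5:
  [0→0.25]: (0.0+318.0)/2 × 0.25 = 39.75
  [0.25→1.25]: (318.0+435.4)/2 × 1 = 376.7
  [1.25→1.5]: (435.4+399.3)/2 × 0.25 = 104.3375
  [1.5→2.5]: (399.3+262.8)/2 × 1 = 331.05
  Sum = 851.8375 µg/L·h
Extrapolated tail: C_last / k_e = 262.8 / 0.446 = 589.238
AUC_0→∞ = 851.8375 + 589.238 = 1441.0755 µg/L·h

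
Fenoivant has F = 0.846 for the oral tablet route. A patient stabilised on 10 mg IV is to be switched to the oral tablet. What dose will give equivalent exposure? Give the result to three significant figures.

For equal systemic exposure: F × D_ev = D_iv
D_ev = D_iv / F = 10 / 0.846 = 11.8203 mg

D_oral = 11.8 mg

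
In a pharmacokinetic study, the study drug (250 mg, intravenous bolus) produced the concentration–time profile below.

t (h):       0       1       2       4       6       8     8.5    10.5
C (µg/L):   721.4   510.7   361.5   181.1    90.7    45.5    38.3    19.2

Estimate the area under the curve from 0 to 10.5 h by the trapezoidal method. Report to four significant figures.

AUC = 2081 µg/L·h

Trapezoidal AUC_0→10.5:
  [0→1]: (721.4+510.7)/2 × 1 = 616.05
  [1→2]: (510.7+361.5)/2 × 1 = 436.1
  [2→4]: (361.5+181.1)/2 × 2 = 542.6
  [4→6]: (181.1+90.7)/2 × 2 = 271.8
  [6→8]: (90.7+45.5)/2 × 2 = 136.2
  [8→8.5]: (45.5+38.3)/2 × 0.5 = 20.95
  [8.5→10.5]: (38.3+19.2)/2 × 2 = 57.5
  Sum = 2081.2 µg/L·h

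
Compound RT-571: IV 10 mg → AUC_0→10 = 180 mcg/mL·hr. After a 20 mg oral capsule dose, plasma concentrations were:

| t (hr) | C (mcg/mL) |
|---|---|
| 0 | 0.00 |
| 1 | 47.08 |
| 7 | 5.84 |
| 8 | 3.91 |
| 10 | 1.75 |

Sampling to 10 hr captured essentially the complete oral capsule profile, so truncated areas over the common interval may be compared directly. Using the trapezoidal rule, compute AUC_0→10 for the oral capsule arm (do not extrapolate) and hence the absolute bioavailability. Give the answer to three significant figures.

Trapezoidal AUC_0→10 (oral capsule):
  [0→1]: (0.00+47.08)/2 × 1 = 23.54
  [1→7]: (47.08+5.84)/2 × 6 = 158.76
  [7→8]: (5.84+3.91)/2 × 1 = 4.875
  [8→10]: (3.91+1.75)/2 × 2 = 5.66
  Sum = 192.835 mcg/mL·hr
F = (AUC_ev/D_ev)/(AUC_iv/D_iv) = (192.835/20)/(180/10) = 9.64175/18 = 0.5357

F = 0.536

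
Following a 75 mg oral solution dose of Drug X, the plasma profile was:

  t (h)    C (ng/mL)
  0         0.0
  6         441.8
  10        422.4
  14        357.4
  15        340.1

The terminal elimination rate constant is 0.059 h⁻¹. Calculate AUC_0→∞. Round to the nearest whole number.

AUC = 10727 ng/mL·h

Trapezoidal AUC_0→15:
  [0→6]: (0.0+441.8)/2 × 6 = 1325.4
  [6→10]: (441.8+422.4)/2 × 4 = 1728.4
  [10→14]: (422.4+357.4)/2 × 4 = 1559.6
  [14→15]: (357.4+340.1)/2 × 1 = 348.75
  Sum = 4962.15 ng/mL·h
Extrapolated tail: C_last / k_e = 340.1 / 0.059 = 5764.407
AUC_0→∞ = 4962.15 + 5764.407 = 10726.557 ng/mL·h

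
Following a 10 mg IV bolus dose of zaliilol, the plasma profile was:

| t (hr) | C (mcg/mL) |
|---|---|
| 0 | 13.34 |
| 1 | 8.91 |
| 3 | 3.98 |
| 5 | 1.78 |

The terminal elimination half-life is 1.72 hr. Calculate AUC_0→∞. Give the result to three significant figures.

Trapezoidal AUC_0→5:
  [0→1]: (13.34+8.91)/2 × 1 = 11.125
  [1→3]: (8.91+3.98)/2 × 2 = 12.89
  [3→5]: (3.98+1.78)/2 × 2 = 5.76
  Sum = 29.775 mcg/mL·hr
k_e = ln2 / t½ = 0.693147 / 1.72 = 0.4030 hr^-1
Extrapolated tail: C_last / k_e = 1.78 / 0.403 = 4.417
AUC_0→∞ = 29.775 + 4.417 = 34.192 mcg/mL·hr

AUC = 34.2 mcg/mL·hr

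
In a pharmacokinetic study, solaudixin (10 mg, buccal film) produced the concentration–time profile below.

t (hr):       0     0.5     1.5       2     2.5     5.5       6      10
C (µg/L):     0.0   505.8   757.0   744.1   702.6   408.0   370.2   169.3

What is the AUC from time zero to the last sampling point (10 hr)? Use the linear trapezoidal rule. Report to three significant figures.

Trapezoidal AUC_0→10:
  [0→0.5]: (0.0+505.8)/2 × 0.5 = 126.45
  [0.5→1.5]: (505.8+757.0)/2 × 1 = 631.4
  [1.5→2]: (757.0+744.1)/2 × 0.5 = 375.275
  [2→2.5]: (744.1+702.6)/2 × 0.5 = 361.675
  [2.5→5.5]: (702.6+408.0)/2 × 3 = 1665.9
  [5.5→6]: (408.0+370.2)/2 × 0.5 = 194.55
  [6→10]: (370.2+169.3)/2 × 4 = 1079.0
  Sum = 4434.25 µg/L·hr

AUC = 4430 µg/L·hr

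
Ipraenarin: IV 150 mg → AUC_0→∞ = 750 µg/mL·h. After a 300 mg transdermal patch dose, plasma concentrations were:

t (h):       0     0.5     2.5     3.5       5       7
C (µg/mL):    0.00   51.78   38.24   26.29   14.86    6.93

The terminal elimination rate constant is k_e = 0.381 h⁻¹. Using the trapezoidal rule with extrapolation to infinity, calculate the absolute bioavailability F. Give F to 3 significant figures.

F = 0.137

Trapezoidal AUC_0→7 (transdermal patch):
  [0→0.5]: (0.00+51.78)/2 × 0.5 = 12.945
  [0.5→2.5]: (51.78+38.24)/2 × 2 = 90.02
  [2.5→3.5]: (38.24+26.29)/2 × 1 = 32.265
  [3.5→5]: (26.29+14.86)/2 × 1.5 = 30.8625
  [5→7]: (14.86+6.93)/2 × 2 = 21.79
  Sum = 187.8825 µg/mL·h
Tail: C_last/k_e = 6.93/0.381 = 18.189
AUC_0→∞ (transdermal patch) = 187.8825 + 18.189 = 206.0715 µg/mL·h
F = (AUC_ev/D_ev)/(AUC_iv/D_iv) = (206.0715/300)/(750/150) = 0.686905/5 = 0.1374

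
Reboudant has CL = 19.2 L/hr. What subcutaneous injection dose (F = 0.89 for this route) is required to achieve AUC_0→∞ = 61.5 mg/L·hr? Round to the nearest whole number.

Dose = 1327 mg

Dose = CL × AUC_0→∞ / F
     = 19.2 × 61.5 / 0.89 = 1326.74 mg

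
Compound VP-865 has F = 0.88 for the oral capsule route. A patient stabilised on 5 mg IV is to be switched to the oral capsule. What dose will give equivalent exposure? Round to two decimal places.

D_oral = 5.68 mg

For equal systemic exposure: F × D_ev = D_iv
D_ev = D_iv / F = 5 / 0.88 = 5.68182 mg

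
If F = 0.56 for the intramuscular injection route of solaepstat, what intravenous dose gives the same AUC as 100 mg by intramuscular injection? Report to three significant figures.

D_iv = 56.0 mg

Systemic exposure from an extravascular dose = F × D_ev, so the equivalent IV dose is F × D_ev.
D_iv = F × D_ev = 0.56 × 100 = 56 mg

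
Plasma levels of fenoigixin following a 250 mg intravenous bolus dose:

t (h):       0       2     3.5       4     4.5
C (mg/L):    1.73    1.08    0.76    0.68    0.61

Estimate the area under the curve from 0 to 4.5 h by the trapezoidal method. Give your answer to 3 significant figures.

Trapezoidal AUC_0→4.5:
  [0→2]: (1.73+1.08)/2 × 2 = 2.81
  [2→3.5]: (1.08+0.76)/2 × 1.5 = 1.38
  [3.5→4]: (0.76+0.68)/2 × 0.5 = 0.36
  [4→4.5]: (0.68+0.61)/2 × 0.5 = 0.3225
  Sum = 4.8725 mg/L·h

AUC = 4.87 mg/L·h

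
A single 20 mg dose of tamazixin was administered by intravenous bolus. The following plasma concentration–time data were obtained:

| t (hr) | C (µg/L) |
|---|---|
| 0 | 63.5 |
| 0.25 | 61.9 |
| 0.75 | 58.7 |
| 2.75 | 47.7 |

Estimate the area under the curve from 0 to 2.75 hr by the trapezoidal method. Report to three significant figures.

Trapezoidal AUC_0→2.75:
  [0→0.25]: (63.5+61.9)/2 × 0.25 = 15.675
  [0.25→0.75]: (61.9+58.7)/2 × 0.5 = 30.15
  [0.75→2.75]: (58.7+47.7)/2 × 2 = 106.4
  Sum = 152.225 µg/L·hr

AUC = 152 µg/L·hr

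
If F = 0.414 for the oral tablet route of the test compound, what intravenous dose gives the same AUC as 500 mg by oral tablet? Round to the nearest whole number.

D_iv = 207 mg

Systemic exposure from an extravascular dose = F × D_ev, so the equivalent IV dose is F × D_ev.
D_iv = F × D_ev = 0.414 × 500 = 207 mg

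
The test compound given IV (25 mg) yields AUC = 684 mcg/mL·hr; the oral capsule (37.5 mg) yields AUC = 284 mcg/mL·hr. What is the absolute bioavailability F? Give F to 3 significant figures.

F = (AUC_ev / D_ev) / (AUC_iv / D_iv)
  = (284/37.5) / (684/25)
  = 7.57333 / 27.36 = 0.2768

F = 0.277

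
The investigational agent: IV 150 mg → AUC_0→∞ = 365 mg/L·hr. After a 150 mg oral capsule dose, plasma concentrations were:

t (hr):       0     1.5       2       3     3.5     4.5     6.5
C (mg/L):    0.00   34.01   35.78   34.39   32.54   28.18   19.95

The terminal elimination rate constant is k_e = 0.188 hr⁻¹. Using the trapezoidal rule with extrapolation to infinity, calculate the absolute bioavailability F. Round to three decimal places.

Trapezoidal AUC_0→6.5 (oral capsule):
  [0→1.5]: (0.00+34.01)/2 × 1.5 = 25.5075
  [1.5→2]: (34.01+35.78)/2 × 0.5 = 17.4475
  [2→3]: (35.78+34.39)/2 × 1 = 35.085
  [3→3.5]: (34.39+32.54)/2 × 0.5 = 16.7325
  [3.5→4.5]: (32.54+28.18)/2 × 1 = 30.36
  [4.5→6.5]: (28.18+19.95)/2 × 2 = 48.13
  Sum = 173.2625 mg/L·hr
Tail: C_last/k_e = 19.95/0.188 = 106.117
AUC_0→∞ (oral capsule) = 173.2625 + 106.117 = 279.3795 mg/L·hr
F = (AUC_ev/D_ev)/(AUC_iv/D_iv) = (279.3795/150)/(365/150) = 1.86253/2.43333 = 0.7654

F = 0.765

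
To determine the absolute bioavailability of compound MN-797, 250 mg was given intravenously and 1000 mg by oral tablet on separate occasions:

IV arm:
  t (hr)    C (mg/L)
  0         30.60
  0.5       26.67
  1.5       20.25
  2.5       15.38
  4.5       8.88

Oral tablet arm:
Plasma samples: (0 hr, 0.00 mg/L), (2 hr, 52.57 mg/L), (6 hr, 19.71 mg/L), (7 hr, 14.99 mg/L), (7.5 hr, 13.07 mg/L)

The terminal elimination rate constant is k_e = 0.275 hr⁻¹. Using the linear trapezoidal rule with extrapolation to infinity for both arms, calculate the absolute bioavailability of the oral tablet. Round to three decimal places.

F = 0.600

Trapezoidal AUC_0→4.5 (IV):
  [0→0.5]: (30.60+26.67)/2 × 0.5 = 14.3175
  [0.5→1.5]: (26.67+20.25)/2 × 1 = 23.46
  [1.5→2.5]: (20.25+15.38)/2 × 1 = 17.815
  [2.5→4.5]: (15.38+8.88)/2 × 2 = 24.26
  Sum = 79.8525 mg/L·hr
IV tail: 8.88/0.275 = 32.291; AUC_iv,0→∞ = 79.8525 + 32.291 = 112.1435 mg/L·hr
Trapezoidal AUC_0→7.5 (oral tablet):
  [0→2]: (0.00+52.57)/2 × 2 = 52.57
  [2→6]: (52.57+19.71)/2 × 4 = 144.56
  [6→7]: (19.71+14.99)/2 × 1 = 17.35
  [7→7.5]: (14.99+13.07)/2 × 0.5 = 7.015
  Sum = 221.495 mg/L·hr
oral tablet tail: 13.07/0.275 = 47.527; AUC_ev,0→∞ = 221.495 + 47.527 = 269.022 mg/L·hr
F = (AUC_ev/D_ev)/(AUC_iv/D_iv) = (269.022/1000)/(112.1435/250) = 0.269022/0.448574 = 0.5997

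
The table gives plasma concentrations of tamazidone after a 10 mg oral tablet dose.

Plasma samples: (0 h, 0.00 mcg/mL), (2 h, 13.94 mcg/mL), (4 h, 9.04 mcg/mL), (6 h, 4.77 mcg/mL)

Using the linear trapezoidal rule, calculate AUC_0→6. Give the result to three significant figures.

Trapezoidal AUC_0→6:
  [0→2]: (0.00+13.94)/2 × 2 = 13.94
  [2→4]: (13.94+9.04)/2 × 2 = 22.98
  [4→6]: (9.04+4.77)/2 × 2 = 13.81
  Sum = 50.73 mcg/mL·h

AUC = 50.7 mcg/mL·h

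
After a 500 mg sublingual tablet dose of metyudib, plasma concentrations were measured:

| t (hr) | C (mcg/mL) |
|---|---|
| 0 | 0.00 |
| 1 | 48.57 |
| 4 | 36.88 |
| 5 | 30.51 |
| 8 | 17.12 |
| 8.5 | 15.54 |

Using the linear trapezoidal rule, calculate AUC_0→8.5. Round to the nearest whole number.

AUC = 266 mcg/mL·hr

Trapezoidal AUC_0→8.5:
  [0→1]: (0.00+48.57)/2 × 1 = 24.285
  [1→4]: (48.57+36.88)/2 × 3 = 128.175
  [4→5]: (36.88+30.51)/2 × 1 = 33.695
  [5→8]: (30.51+17.12)/2 × 3 = 71.445
  [8→8.5]: (17.12+15.54)/2 × 0.5 = 8.165
  Sum = 265.765 mcg/mL·hr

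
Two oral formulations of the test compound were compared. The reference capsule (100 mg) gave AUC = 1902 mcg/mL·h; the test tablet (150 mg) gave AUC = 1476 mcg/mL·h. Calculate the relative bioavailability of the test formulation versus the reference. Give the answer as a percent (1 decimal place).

F_rel = 51.7%

F_rel = (AUC_test/D_test) / (AUC_ref/D_ref)
      = (1476/150) / (1902/100)
      = 9.84 / 19.02 = 0.5174 = 51.74%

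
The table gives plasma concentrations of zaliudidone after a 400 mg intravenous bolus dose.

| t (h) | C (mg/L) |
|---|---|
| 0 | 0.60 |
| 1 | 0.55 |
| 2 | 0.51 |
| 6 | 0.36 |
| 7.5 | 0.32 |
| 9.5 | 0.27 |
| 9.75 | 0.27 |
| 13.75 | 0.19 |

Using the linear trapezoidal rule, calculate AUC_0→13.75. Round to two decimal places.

AUC = 4.93 mg/L·h

Trapezoidal AUC_0→13.75:
  [0→1]: (0.60+0.55)/2 × 1 = 0.575
  [1→2]: (0.55+0.51)/2 × 1 = 0.53
  [2→6]: (0.51+0.36)/2 × 4 = 1.74
  [6→7.5]: (0.36+0.32)/2 × 1.5 = 0.51
  [7.5→9.5]: (0.32+0.27)/2 × 2 = 0.59
  [9.5→9.75]: (0.27+0.27)/2 × 0.25 = 0.0675
  [9.75→13.75]: (0.27+0.19)/2 × 4 = 0.92
  Sum = 4.9325 mg/L·h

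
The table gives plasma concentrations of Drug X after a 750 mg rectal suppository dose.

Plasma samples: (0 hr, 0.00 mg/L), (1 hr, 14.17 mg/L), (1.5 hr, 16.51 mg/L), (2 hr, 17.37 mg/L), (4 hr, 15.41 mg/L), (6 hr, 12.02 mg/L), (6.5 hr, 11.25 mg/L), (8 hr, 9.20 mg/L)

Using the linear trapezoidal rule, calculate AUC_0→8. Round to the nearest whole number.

AUC = 105 mg/L·hr

Trapezoidal AUC_0→8:
  [0→1]: (0.00+14.17)/2 × 1 = 7.085
  [1→1.5]: (14.17+16.51)/2 × 0.5 = 7.67
  [1.5→2]: (16.51+17.37)/2 × 0.5 = 8.47
  [2→4]: (17.37+15.41)/2 × 2 = 32.78
  [4→6]: (15.41+12.02)/2 × 2 = 27.43
  [6→6.5]: (12.02+11.25)/2 × 0.5 = 5.8175
  [6.5→8]: (11.25+9.20)/2 × 1.5 = 15.3375
  Sum = 104.59 mg/L·hr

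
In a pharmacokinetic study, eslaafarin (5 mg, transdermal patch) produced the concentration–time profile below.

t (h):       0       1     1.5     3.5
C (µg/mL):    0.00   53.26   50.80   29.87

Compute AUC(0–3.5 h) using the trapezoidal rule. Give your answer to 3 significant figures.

Trapezoidal AUC_0→3.5:
  [0→1]: (0.00+53.26)/2 × 1 = 26.63
  [1→1.5]: (53.26+50.80)/2 × 0.5 = 26.015
  [1.5→3.5]: (50.80+29.87)/2 × 2 = 80.67
  Sum = 133.315 µg/mL·h

AUC = 133 µg/mL·h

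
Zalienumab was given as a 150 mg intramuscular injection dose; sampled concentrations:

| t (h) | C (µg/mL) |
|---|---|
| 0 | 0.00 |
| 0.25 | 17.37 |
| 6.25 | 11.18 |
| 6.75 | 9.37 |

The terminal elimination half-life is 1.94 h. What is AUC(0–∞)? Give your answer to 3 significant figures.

AUC = 119 µg/mL·h

Trapezoidal AUC_0→6.75:
  [0→0.25]: (0.00+17.37)/2 × 0.25 = 2.17125
  [0.25→6.25]: (17.37+11.18)/2 × 6 = 85.65
  [6.25→6.75]: (11.18+9.37)/2 × 0.5 = 5.1375
  Sum = 92.95875 µg/mL·h
k_e = ln2 / t½ = 0.693147 / 1.94 = 0.3573 h^-1
Extrapolated tail: C_last / k_e = 9.37 / 0.3573 = 26.224
AUC_0→∞ = 92.95875 + 26.224 = 119.18275 µg/mL·h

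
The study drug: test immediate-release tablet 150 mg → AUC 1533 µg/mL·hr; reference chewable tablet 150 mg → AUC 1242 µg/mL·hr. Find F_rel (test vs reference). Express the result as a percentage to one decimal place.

F_rel = 123.4%

F_rel = (AUC_test/D_test) / (AUC_ref/D_ref)
      = (1533/150) / (1242/150)
      = 10.22 / 8.28 = 1.2343 = 123.43%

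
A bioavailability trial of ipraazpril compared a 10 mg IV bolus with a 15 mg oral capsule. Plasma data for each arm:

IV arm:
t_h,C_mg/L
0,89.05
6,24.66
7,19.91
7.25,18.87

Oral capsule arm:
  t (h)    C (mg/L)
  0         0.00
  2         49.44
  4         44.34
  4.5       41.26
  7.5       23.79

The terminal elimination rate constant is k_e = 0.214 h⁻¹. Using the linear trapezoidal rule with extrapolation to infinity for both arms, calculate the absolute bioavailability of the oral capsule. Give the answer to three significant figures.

Trapezoidal AUC_0→7.25 (IV):
  [0→6]: (89.05+24.66)/2 × 6 = 341.13
  [6→7]: (24.66+19.91)/2 × 1 = 22.285
  [7→7.25]: (19.91+18.87)/2 × 0.25 = 4.8475
  Sum = 368.2625 mg/L·h
IV tail: 18.87/0.214 = 88.178; AUC_iv,0→∞ = 368.2625 + 88.178 = 456.4405 mg/L·h
Trapezoidal AUC_0→7.5 (oral capsule):
  [0→2]: (0.00+49.44)/2 × 2 = 49.44
  [2→4]: (49.44+44.34)/2 × 2 = 93.78
  [4→4.5]: (44.34+41.26)/2 × 0.5 = 21.4
  [4.5→7.5]: (41.26+23.79)/2 × 3 = 97.575
  Sum = 262.195 mg/L·h
oral capsule tail: 23.79/0.214 = 111.168; AUC_ev,0→∞ = 262.195 + 111.168 = 373.363 mg/L·h
F = (AUC_ev/D_ev)/(AUC_iv/D_iv) = (373.363/15)/(456.4405/10) = 24.8909/45.64405 = 0.5453

F = 0.545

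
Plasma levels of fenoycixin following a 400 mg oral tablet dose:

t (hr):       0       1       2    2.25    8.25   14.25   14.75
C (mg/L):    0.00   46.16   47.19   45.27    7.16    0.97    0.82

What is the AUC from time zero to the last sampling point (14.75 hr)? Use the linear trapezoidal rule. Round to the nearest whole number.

Trapezoidal AUC_0→14.75:
  [0→1]: (0.00+46.16)/2 × 1 = 23.08
  [1→2]: (46.16+47.19)/2 × 1 = 46.675
  [2→2.25]: (47.19+45.27)/2 × 0.25 = 11.5575
  [2.25→8.25]: (45.27+7.16)/2 × 6 = 157.29
  [8.25→14.25]: (7.16+0.97)/2 × 6 = 24.39
  [14.25→14.75]: (0.97+0.82)/2 × 0.5 = 0.4475
  Sum = 263.44 mg/L·hr

AUC = 263 mg/L·hr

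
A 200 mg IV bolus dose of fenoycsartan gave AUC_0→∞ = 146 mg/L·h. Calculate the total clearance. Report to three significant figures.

CL = Dose_iv / AUC_0→∞
   = 200 / 146 = 1.36986 L/h

CL = 1.37 L/h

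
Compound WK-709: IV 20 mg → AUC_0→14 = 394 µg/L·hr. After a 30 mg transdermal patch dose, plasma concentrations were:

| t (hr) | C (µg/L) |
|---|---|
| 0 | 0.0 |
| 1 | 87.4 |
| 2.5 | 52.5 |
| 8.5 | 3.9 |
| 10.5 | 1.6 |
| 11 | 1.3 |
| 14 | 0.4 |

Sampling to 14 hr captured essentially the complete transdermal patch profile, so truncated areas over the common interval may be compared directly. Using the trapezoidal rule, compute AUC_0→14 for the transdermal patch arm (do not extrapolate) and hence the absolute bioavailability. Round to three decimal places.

F = 0.553

Trapezoidal AUC_0→14 (transdermal patch):
  [0→1]: (0.0+87.4)/2 × 1 = 43.7
  [1→2.5]: (87.4+52.5)/2 × 1.5 = 104.925
  [2.5→8.5]: (52.5+3.9)/2 × 6 = 169.2
  [8.5→10.5]: (3.9+1.6)/2 × 2 = 5.5
  [10.5→11]: (1.6+1.3)/2 × 0.5 = 0.725
  [11→14]: (1.3+0.4)/2 × 3 = 2.55
  Sum = 326.6 µg/L·hr
F = (AUC_ev/D_ev)/(AUC_iv/D_iv) = (326.6/30)/(394/20) = 10.8867/19.7 = 0.5526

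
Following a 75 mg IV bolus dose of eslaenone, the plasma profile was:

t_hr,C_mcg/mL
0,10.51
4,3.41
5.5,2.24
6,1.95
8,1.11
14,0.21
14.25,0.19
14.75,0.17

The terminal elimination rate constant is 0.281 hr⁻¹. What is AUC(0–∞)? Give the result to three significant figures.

AUC = 40.9 mcg/mL·hr

Trapezoidal AUC_0→14.75:
  [0→4]: (10.51+3.41)/2 × 4 = 27.84
  [4→5.5]: (3.41+2.24)/2 × 1.5 = 4.2375
  [5.5→6]: (2.24+1.95)/2 × 0.5 = 1.0475
  [6→8]: (1.95+1.11)/2 × 2 = 3.06
  [8→14]: (1.11+0.21)/2 × 6 = 3.96
  [14→14.25]: (0.21+0.19)/2 × 0.25 = 0.05
  [14.25→14.75]: (0.19+0.17)/2 × 0.5 = 0.09
  Sum = 40.285 mcg/mL·hr
Extrapolated tail: C_last / k_e = 0.17 / 0.281 = 0.605
AUC_0→∞ = 40.285 + 0.605 = 40.89 mcg/mL·hr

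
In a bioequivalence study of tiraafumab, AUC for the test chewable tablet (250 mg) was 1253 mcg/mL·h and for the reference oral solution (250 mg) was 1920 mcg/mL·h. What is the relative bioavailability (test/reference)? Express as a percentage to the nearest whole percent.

F_rel = 65%

F_rel = (AUC_test/D_test) / (AUC_ref/D_ref)
      = (1253/250) / (1920/250)
      = 5.012 / 7.68 = 0.6526 = 65.26%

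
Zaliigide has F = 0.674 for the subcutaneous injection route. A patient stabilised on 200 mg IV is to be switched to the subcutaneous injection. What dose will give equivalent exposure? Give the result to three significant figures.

For equal systemic exposure: F × D_ev = D_iv
D_ev = D_iv / F = 200 / 0.674 = 296.736 mg

D_subcutaneous = 297 mg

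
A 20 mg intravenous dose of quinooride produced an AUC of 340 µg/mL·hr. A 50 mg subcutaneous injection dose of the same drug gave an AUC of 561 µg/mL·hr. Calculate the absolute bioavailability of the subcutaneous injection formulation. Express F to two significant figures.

F = (AUC_ev / D_ev) / (AUC_iv / D_iv)
  = (561/50) / (340/20)
  = 11.22 / 17 = 0.6600

F = 0.66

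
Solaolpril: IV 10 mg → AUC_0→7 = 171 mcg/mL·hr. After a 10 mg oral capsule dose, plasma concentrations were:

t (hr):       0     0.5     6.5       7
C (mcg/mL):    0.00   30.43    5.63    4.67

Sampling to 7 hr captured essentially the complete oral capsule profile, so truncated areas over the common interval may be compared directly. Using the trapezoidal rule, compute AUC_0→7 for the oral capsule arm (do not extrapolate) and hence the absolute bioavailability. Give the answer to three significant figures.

Trapezoidal AUC_0→7 (oral capsule):
  [0→0.5]: (0.00+30.43)/2 × 0.5 = 7.6075
  [0.5→6.5]: (30.43+5.63)/2 × 6 = 108.18
  [6.5→7]: (5.63+4.67)/2 × 0.5 = 2.575
  Sum = 118.3625 mcg/mL·hr
F = (AUC_ev/D_ev)/(AUC_iv/D_iv) = (118.3625/10)/(171/10) = 11.83625/17.1 = 0.6922

F = 0.692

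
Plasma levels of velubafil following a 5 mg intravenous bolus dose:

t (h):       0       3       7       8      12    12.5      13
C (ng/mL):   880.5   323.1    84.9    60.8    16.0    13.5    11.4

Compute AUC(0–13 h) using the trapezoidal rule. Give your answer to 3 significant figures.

AUC = 2860 ng/mL·h

Trapezoidal AUC_0→13:
  [0→3]: (880.5+323.1)/2 × 3 = 1805.4
  [3→7]: (323.1+84.9)/2 × 4 = 816.0
  [7→8]: (84.9+60.8)/2 × 1 = 72.85
  [8→12]: (60.8+16.0)/2 × 4 = 153.6
  [12→12.5]: (16.0+13.5)/2 × 0.5 = 7.375
  [12.5→13]: (13.5+11.4)/2 × 0.5 = 6.225
  Sum = 2861.45 ng/mL·h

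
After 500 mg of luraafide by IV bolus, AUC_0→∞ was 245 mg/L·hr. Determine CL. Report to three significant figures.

CL = Dose_iv / AUC_0→∞
   = 500 / 245 = 2.04082 L/hr

CL = 2.04 L/hr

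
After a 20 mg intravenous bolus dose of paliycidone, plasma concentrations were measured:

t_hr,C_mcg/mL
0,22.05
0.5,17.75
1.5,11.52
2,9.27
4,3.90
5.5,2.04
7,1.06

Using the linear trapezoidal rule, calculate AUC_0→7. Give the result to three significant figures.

AUC = 49.7 mcg/mL·hr

Trapezoidal AUC_0→7:
  [0→0.5]: (22.05+17.75)/2 × 0.5 = 9.95
  [0.5→1.5]: (17.75+11.52)/2 × 1 = 14.635
  [1.5→2]: (11.52+9.27)/2 × 0.5 = 5.1975
  [2→4]: (9.27+3.90)/2 × 2 = 13.17
  [4→5.5]: (3.90+2.04)/2 × 1.5 = 4.455
  [5.5→7]: (2.04+1.06)/2 × 1.5 = 2.325
  Sum = 49.7325 mcg/mL·hr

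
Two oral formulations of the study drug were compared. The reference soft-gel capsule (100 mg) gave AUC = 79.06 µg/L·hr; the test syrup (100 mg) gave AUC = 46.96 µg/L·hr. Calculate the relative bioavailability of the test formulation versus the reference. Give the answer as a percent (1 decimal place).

F_rel = (AUC_test/D_test) / (AUC_ref/D_ref)
      = (46.96/100) / (79.06/100)
      = 0.4696 / 0.7906 = 0.5940 = 59.40%

F_rel = 59.4%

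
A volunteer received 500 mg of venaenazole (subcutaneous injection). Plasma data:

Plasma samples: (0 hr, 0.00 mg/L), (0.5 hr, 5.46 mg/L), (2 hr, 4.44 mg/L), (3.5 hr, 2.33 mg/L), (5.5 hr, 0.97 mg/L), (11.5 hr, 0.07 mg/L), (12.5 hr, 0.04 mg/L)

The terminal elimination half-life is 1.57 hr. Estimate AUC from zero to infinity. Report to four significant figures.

Trapezoidal AUC_0→12.5:
  [0→0.5]: (0.00+5.46)/2 × 0.5 = 1.365
  [0.5→2]: (5.46+4.44)/2 × 1.5 = 7.425
  [2→3.5]: (4.44+2.33)/2 × 1.5 = 5.0775
  [3.5→5.5]: (2.33+0.97)/2 × 2 = 3.3
  [5.5→11.5]: (0.97+0.07)/2 × 6 = 3.12
  [11.5→12.5]: (0.07+0.04)/2 × 1 = 0.055
  Sum = 20.3425 mg/L·hr
k_e = ln2 / t½ = 0.693147 / 1.57 = 0.4415 hr^-1
Extrapolated tail: C_last / k_e = 0.04 / 0.4415 = 0.091
AUC_0→∞ = 20.3425 + 0.091 = 20.4335 mg/L·hr

AUC = 20.43 mg/L·hr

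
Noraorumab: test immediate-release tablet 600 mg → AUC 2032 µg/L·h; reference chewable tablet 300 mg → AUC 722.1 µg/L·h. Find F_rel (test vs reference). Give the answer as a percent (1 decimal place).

F_rel = (AUC_test/D_test) / (AUC_ref/D_ref)
      = (2032/600) / (722.1/300)
      = 3.38667 / 2.407 = 1.4070 = 140.70%

F_rel = 140.7%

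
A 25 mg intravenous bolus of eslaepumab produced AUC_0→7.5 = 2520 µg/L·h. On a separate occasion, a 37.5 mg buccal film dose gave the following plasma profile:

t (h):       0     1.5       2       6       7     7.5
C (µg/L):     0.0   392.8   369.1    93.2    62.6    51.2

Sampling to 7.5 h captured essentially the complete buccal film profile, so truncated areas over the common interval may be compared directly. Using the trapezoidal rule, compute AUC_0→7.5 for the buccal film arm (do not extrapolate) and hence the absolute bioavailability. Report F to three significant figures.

F = 0.401

Trapezoidal AUC_0→7.5 (buccal film):
  [0→1.5]: (0.0+392.8)/2 × 1.5 = 294.6
  [1.5→2]: (392.8+369.1)/2 × 0.5 = 190.475
  [2→6]: (369.1+93.2)/2 × 4 = 924.6
  [6→7]: (93.2+62.6)/2 × 1 = 77.9
  [7→7.5]: (62.6+51.2)/2 × 0.5 = 28.45
  Sum = 1516.025 µg/L·h
F = (AUC_ev/D_ev)/(AUC_iv/D_iv) = (1516.025/37.5)/(2520/25) = 40.4273/100.8 = 0.4011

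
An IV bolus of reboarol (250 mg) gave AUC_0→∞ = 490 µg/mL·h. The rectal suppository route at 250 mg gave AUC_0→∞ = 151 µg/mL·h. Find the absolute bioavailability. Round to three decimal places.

F = (AUC_ev / D_ev) / (AUC_iv / D_iv)
  = (151/250) / (490/250)
  = 0.604 / 1.96 = 0.3082

F = 0.308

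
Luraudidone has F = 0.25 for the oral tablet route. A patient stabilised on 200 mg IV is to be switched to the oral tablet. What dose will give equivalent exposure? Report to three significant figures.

D_oral = 800 mg

For equal systemic exposure: F × D_ev = D_iv
D_ev = D_iv / F = 200 / 0.25 = 800 mg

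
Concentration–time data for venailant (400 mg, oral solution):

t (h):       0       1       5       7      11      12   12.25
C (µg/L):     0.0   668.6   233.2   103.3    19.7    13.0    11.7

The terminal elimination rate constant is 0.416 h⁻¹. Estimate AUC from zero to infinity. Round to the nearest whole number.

AUC = 2768 µg/L·h

Trapezoidal AUC_0→12.25:
  [0→1]: (0.0+668.6)/2 × 1 = 334.3
  [1→5]: (668.6+233.2)/2 × 4 = 1803.6
  [5→7]: (233.2+103.3)/2 × 2 = 336.5
  [7→11]: (103.3+19.7)/2 × 4 = 246.0
  [11→12]: (19.7+13.0)/2 × 1 = 16.35
  [12→12.25]: (13.0+11.7)/2 × 0.25 = 3.0875
  Sum = 2739.8375 µg/L·h
Extrapolated tail: C_last / k_e = 11.7 / 0.416 = 28.125
AUC_0→∞ = 2739.8375 + 28.125 = 2767.9625 µg/L·h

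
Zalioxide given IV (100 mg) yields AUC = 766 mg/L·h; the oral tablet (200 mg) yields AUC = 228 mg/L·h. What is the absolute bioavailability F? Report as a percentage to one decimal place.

F = 14.9%

F = (AUC_ev / D_ev) / (AUC_iv / D_iv)
  = (228/200) / (766/100)
  = 1.14 / 7.66 = 0.1488
  = 14.88%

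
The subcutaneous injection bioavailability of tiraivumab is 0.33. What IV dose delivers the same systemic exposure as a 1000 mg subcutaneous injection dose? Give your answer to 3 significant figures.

D_iv = 330 mg

Systemic exposure from an extravascular dose = F × D_ev, so the equivalent IV dose is F × D_ev.
D_iv = F × D_ev = 0.33 × 1000 = 330 mg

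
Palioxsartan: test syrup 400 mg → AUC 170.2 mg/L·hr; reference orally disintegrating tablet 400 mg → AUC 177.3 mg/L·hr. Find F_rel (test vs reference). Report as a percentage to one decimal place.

F_rel = (AUC_test/D_test) / (AUC_ref/D_ref)
      = (170.2/400) / (177.3/400)
      = 0.4255 / 0.44325 = 0.9600 = 96.00%

F_rel = 96.0%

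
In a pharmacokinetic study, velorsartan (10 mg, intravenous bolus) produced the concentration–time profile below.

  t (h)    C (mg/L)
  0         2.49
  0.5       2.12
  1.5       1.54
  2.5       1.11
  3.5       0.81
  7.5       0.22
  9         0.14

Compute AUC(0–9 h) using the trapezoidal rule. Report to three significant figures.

Trapezoidal AUC_0→9:
  [0→0.5]: (2.49+2.12)/2 × 0.5 = 1.1525
  [0.5→1.5]: (2.12+1.54)/2 × 1 = 1.83
  [1.5→2.5]: (1.54+1.11)/2 × 1 = 1.325
  [2.5→3.5]: (1.11+0.81)/2 × 1 = 0.96
  [3.5→7.5]: (0.81+0.22)/2 × 4 = 2.06
  [7.5→9]: (0.22+0.14)/2 × 1.5 = 0.27
  Sum = 7.5975 mg/L·h

AUC = 7.60 mg/L·h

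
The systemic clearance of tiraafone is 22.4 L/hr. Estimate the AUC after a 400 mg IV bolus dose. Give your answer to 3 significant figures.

AUC = 17.9 mg/L·hr

AUC_0→∞ = Dose_iv / CL
        = 400 / 22.4 = 17.8571 mg/L·hr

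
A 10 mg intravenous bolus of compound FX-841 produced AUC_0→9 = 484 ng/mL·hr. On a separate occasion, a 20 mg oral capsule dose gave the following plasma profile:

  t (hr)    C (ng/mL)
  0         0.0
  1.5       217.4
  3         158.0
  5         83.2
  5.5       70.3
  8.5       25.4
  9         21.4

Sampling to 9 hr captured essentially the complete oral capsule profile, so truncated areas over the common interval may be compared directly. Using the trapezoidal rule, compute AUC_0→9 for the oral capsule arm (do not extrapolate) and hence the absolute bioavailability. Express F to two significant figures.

F = 0.91

Trapezoidal AUC_0→9 (oral capsule):
  [0→1.5]: (0.0+217.4)/2 × 1.5 = 163.05
  [1.5→3]: (217.4+158.0)/2 × 1.5 = 281.55
  [3→5]: (158.0+83.2)/2 × 2 = 241.2
  [5→5.5]: (83.2+70.3)/2 × 0.5 = 38.375
  [5.5→8.5]: (70.3+25.4)/2 × 3 = 143.55
  [8.5→9]: (25.4+21.4)/2 × 0.5 = 11.7
  Sum = 879.425 ng/mL·hr
F = (AUC_ev/D_ev)/(AUC_iv/D_iv) = (879.425/20)/(484/10) = 43.97125/48.4 = 0.9085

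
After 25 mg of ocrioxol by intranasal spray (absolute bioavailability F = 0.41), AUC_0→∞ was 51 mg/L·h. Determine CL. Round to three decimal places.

CL = 0.201 L/h

CL = F × Dose / AUC_0→∞
   = 0.41 × 25 / 51 = 0.20098 L/h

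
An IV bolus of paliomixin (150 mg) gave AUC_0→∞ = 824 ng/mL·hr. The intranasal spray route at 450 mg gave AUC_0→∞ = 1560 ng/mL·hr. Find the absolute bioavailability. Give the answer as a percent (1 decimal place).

F = 63.1%

F = (AUC_ev / D_ev) / (AUC_iv / D_iv)
  = (1560/450) / (824/150)
  = 3.46667 / 5.49333 = 0.6311
  = 63.11%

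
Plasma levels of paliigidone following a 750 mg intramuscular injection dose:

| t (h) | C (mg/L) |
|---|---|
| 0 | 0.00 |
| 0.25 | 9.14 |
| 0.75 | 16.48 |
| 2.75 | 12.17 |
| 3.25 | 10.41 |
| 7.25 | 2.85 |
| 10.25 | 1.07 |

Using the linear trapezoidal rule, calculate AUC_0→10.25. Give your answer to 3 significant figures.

Trapezoidal AUC_0→10.25:
  [0→0.25]: (0.00+9.14)/2 × 0.25 = 1.1425
  [0.25→0.75]: (9.14+16.48)/2 × 0.5 = 6.405
  [0.75→2.75]: (16.48+12.17)/2 × 2 = 28.65
  [2.75→3.25]: (12.17+10.41)/2 × 0.5 = 5.645
  [3.25→7.25]: (10.41+2.85)/2 × 4 = 26.52
  [7.25→10.25]: (2.85+1.07)/2 × 3 = 5.88
  Sum = 74.2425 mg/L·h

AUC = 74.2 mg/L·h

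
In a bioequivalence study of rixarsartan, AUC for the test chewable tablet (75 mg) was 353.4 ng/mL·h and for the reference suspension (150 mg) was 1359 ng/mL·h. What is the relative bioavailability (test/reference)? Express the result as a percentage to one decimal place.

F_rel = 52.0%

F_rel = (AUC_test/D_test) / (AUC_ref/D_ref)
      = (353.4/75) / (1359/150)
      = 4.712 / 9.06 = 0.5201 = 52.01%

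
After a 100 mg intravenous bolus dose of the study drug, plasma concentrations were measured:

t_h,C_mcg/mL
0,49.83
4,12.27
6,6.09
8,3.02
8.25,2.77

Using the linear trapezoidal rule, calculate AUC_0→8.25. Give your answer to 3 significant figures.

Trapezoidal AUC_0→8.25:
  [0→4]: (49.83+12.27)/2 × 4 = 124.2
  [4→6]: (12.27+6.09)/2 × 2 = 18.36
  [6→8]: (6.09+3.02)/2 × 2 = 9.11
  [8→8.25]: (3.02+2.77)/2 × 0.25 = 0.72375
  Sum = 152.39375 mcg/mL·h

AUC = 152 mcg/mL·h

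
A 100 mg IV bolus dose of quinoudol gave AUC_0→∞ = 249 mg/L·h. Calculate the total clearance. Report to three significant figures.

CL = Dose_iv / AUC_0→∞
   = 100 / 249 = 0.401606 L/h

CL = 0.402 L/h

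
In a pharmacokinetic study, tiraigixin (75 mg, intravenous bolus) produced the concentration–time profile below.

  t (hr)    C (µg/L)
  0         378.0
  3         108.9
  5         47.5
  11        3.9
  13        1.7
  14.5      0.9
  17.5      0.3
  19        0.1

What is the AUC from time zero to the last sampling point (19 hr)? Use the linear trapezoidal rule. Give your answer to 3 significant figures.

AUC = 1050 µg/L·hr

Trapezoidal AUC_0→19:
  [0→3]: (378.0+108.9)/2 × 3 = 730.35
  [3→5]: (108.9+47.5)/2 × 2 = 156.4
  [5→11]: (47.5+3.9)/2 × 6 = 154.2
  [11→13]: (3.9+1.7)/2 × 2 = 5.6
  [13→14.5]: (1.7+0.9)/2 × 1.5 = 1.95
  [14.5→17.5]: (0.9+0.3)/2 × 3 = 1.8
  [17.5→19]: (0.3+0.1)/2 × 1.5 = 0.3
  Sum = 1050.6 µg/L·hr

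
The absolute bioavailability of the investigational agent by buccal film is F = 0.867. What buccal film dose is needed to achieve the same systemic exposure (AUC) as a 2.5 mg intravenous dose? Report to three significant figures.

For equal systemic exposure: F × D_ev = D_iv
D_ev = D_iv / F = 2.5 / 0.867 = 2.88351 mg

D_buccal = 2.88 mg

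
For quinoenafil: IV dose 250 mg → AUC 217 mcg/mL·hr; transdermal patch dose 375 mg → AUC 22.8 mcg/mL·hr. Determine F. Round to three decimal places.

F = 0.070

F = (AUC_ev / D_ev) / (AUC_iv / D_iv)
  = (22.8/375) / (217/250)
  = 0.0608 / 0.868 = 0.0700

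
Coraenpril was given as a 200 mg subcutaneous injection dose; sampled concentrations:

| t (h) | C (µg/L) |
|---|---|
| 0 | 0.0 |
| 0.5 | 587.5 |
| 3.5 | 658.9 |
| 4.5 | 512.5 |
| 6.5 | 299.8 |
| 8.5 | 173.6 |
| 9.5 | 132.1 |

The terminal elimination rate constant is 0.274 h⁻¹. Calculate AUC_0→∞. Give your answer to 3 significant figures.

Trapezoidal AUC_0→9.5:
  [0→0.5]: (0.0+587.5)/2 × 0.5 = 146.875
  [0.5→3.5]: (587.5+658.9)/2 × 3 = 1869.6
  [3.5→4.5]: (658.9+512.5)/2 × 1 = 585.7
  [4.5→6.5]: (512.5+299.8)/2 × 2 = 812.3
  [6.5→8.5]: (299.8+173.6)/2 × 2 = 473.4
  [8.5→9.5]: (173.6+132.1)/2 × 1 = 152.85
  Sum = 4040.725 µg/L·h
Extrapolated tail: C_last / k_e = 132.1 / 0.274 = 482.117
AUC_0→∞ = 4040.725 + 482.117 = 4522.842 µg/L·h

AUC = 4520 µg/L·h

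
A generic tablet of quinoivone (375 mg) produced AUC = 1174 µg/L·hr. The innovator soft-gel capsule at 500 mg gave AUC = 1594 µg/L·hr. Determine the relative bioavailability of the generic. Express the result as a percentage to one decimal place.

F_rel = 98.2%

F_rel = (AUC_test/D_test) / (AUC_ref/D_ref)
      = (1174/375) / (1594/500)
      = 3.13067 / 3.188 = 0.9820 = 98.20%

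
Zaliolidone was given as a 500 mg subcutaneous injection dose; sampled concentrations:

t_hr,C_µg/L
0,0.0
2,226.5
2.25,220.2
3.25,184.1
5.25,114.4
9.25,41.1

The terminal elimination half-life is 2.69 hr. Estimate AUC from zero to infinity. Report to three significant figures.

AUC = 1250 µg/L·hr

Trapezoidal AUC_0→9.25:
  [0→2]: (0.0+226.5)/2 × 2 = 226.5
  [2→2.25]: (226.5+220.2)/2 × 0.25 = 55.8375
  [2.25→3.25]: (220.2+184.1)/2 × 1 = 202.15
  [3.25→5.25]: (184.1+114.4)/2 × 2 = 298.5
  [5.25→9.25]: (114.4+41.1)/2 × 4 = 311.0
  Sum = 1093.9875 µg/L·hr
k_e = ln2 / t½ = 0.693147 / 2.69 = 0.2577 hr^-1
Extrapolated tail: C_last / k_e = 41.1 / 0.2577 = 159.488
AUC_0→∞ = 1093.9875 + 159.488 = 1253.4755 µg/L·hr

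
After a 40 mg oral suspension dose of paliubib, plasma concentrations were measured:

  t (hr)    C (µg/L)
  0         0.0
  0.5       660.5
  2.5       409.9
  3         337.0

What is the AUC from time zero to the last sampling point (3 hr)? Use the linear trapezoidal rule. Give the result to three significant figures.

Trapezoidal AUC_0→3:
  [0→0.5]: (0.0+660.5)/2 × 0.5 = 165.125
  [0.5→2.5]: (660.5+409.9)/2 × 2 = 1070.4
  [2.5→3]: (409.9+337.0)/2 × 0.5 = 186.725
  Sum = 1422.25 µg/L·hr

AUC = 1420 µg/L·hr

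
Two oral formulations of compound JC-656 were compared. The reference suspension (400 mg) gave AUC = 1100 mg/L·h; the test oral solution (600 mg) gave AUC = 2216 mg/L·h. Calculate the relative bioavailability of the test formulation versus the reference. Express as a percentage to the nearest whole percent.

F_rel = 134%

F_rel = (AUC_test/D_test) / (AUC_ref/D_ref)
      = (2216/600) / (1100/400)
      = 3.69333 / 2.75 = 1.3430 = 134.30%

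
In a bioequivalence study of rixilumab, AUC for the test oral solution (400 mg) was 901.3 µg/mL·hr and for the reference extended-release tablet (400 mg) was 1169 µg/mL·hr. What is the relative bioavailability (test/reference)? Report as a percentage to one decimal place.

F_rel = (AUC_test/D_test) / (AUC_ref/D_ref)
      = (901.3/400) / (1169/400)
      = 2.25325 / 2.9225 = 0.7710 = 77.10%

F_rel = 77.1%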